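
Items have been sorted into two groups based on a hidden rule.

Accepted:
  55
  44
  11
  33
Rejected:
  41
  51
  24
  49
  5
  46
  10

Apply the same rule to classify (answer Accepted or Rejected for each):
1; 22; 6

Looking at the examples, the only property every 'Accepted' case has and every 'Rejected' case lacks is: multiple of 11.
1: 1 = 11·0 + 1 — does not pass, so Rejected. 22: 22 = 11·2 — qualifies, so Accepted. 6: 6 = 11·0 + 6 — does not pass, so Rejected.

Rejected, Accepted, Rejected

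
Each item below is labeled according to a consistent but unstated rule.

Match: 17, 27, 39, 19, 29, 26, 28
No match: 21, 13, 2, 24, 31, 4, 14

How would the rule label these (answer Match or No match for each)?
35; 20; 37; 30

The simplest hypothesis consistent with all the labels is: digit sum ≥ 7.
35: digit sum 3+5 = 8 — checks out, so Match. 20: digit sum 2+0 = 2 — doesn't qualify, so No match. 37: digit sum 3+7 = 10 — checks out, so Match. 30: digit sum 3+0 = 3 — doesn't qualify, so No match.

Match, No match, Match, No match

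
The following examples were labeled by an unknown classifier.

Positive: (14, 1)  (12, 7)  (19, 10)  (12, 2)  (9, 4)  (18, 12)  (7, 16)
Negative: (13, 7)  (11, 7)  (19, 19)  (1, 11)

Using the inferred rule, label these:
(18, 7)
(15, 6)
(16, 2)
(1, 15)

Positive, Positive, Positive, Negative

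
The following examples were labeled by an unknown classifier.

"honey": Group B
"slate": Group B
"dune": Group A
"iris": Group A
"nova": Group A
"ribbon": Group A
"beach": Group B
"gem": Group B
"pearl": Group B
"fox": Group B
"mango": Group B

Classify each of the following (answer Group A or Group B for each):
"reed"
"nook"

Group A, Group A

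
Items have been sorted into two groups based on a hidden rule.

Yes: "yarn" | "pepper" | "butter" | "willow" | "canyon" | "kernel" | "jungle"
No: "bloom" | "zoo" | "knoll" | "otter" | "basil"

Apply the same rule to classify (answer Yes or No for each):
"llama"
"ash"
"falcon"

Comparing the two groups points to one rule — even length.

No, No, Yes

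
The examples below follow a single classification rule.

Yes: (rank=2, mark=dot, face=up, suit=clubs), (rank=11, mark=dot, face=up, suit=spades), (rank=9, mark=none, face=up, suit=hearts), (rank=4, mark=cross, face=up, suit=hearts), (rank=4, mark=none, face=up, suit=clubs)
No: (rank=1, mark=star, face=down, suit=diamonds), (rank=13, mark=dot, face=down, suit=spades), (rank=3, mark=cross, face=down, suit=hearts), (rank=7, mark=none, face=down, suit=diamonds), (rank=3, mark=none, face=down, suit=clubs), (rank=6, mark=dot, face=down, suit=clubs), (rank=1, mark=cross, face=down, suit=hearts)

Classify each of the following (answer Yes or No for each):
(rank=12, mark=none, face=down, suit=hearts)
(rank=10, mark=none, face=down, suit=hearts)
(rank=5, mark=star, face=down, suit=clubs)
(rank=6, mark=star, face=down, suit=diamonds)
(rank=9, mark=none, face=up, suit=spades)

Every 'Yes' example satisfies: face is up. None of the 'No' examples do.
No: (rank=12, mark=none, face=down, suit=hearts), since face is down. No: (rank=10, mark=none, face=down, suit=hearts), since face is down. No: (rank=5, mark=star, face=down, suit=clubs), since face is down. No: (rank=6, mark=star, face=down, suit=diamonds), since face is down. Yes: (rank=9, mark=none, face=up, suit=spades), since face is up.

No, No, No, No, Yes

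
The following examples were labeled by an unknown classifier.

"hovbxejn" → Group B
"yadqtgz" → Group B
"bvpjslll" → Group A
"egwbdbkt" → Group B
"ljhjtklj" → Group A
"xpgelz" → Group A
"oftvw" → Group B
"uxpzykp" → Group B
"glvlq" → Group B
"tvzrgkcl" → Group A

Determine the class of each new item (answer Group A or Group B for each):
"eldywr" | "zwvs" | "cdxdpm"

One predicate separates the groups cleanly: even length AND contains 'l'.

Group A, Group B, Group B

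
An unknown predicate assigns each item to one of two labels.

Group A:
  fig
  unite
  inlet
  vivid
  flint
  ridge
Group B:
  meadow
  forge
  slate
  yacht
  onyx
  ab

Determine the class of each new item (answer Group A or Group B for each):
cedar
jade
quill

Group B, Group B, Group A

The pattern is that an item is 'Group A' exactly when: contains 'i'.
Group B: cedar, since no 'i'. Group B: jade, since no 'i'. Group A: quill, since has 'i'.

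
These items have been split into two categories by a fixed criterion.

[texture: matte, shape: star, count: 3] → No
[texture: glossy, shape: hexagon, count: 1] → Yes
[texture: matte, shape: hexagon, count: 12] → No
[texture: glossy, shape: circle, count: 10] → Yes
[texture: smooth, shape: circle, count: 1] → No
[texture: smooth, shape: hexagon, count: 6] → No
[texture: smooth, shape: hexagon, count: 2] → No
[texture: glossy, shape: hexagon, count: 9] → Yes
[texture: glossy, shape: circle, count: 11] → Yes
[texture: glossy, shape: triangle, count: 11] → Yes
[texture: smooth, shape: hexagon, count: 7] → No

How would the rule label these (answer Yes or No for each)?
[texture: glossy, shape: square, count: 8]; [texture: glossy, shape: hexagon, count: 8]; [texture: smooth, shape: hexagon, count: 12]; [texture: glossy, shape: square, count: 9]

The rule appears to be: texture is glossy.
Yes: [texture: glossy, shape: square, count: 8], since texture is glossy. Yes: [texture: glossy, shape: hexagon, count: 8], since texture is glossy. No: [texture: smooth, shape: hexagon, count: 12], since texture is smooth. Yes: [texture: glossy, shape: square, count: 9], since texture is glossy.

Yes, Yes, No, Yes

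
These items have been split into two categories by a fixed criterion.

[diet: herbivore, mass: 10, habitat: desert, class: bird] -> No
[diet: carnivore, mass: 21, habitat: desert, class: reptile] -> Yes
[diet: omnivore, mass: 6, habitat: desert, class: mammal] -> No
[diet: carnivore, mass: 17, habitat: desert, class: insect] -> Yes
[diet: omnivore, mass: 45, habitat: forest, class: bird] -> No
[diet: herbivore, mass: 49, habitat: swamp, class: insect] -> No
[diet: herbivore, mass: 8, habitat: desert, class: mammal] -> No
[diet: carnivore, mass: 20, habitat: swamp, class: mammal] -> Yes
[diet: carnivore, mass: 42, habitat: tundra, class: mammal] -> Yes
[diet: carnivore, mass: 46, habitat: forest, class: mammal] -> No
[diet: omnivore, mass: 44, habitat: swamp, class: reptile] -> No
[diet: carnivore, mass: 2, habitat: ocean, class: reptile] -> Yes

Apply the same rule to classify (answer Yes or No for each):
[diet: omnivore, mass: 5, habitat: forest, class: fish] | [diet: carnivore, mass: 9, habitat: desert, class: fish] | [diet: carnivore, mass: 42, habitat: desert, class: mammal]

The common property of the 'Yes' items is: diet is carnivore AND mass ≤ 42. No 'No' item has it.
[diet: omnivore, mass: 5, habitat: forest, class: fish] → diet is omnivore, mass = 5 → No.
[diet: carnivore, mass: 9, habitat: desert, class: fish] → diet is carnivore, mass = 9 → Yes.
[diet: carnivore, mass: 42, habitat: desert, class: mammal] → diet is carnivore, mass = 42 → Yes.

No, Yes, Yes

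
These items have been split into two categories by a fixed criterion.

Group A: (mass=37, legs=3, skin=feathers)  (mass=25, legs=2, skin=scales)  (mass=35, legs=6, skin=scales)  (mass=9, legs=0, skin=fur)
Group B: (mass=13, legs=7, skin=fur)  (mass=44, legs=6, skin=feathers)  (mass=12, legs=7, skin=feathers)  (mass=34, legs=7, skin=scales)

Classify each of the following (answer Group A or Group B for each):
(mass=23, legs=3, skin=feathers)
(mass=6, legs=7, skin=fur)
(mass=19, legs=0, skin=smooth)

Group A, Group B, Group A

The distinguishing property — mass ≤ 37 AND legs ≤ 6 — holds for all the 'Group A' cases and none of the 'Group B' cases.
(mass=23, legs=3, skin=feathers) — mass = 23, legs = 3, hence Group A. (mass=6, legs=7, skin=fur) — mass = 6, legs = 7, hence Group B. (mass=19, legs=0, skin=smooth) — mass = 19, legs = 0, hence Group A.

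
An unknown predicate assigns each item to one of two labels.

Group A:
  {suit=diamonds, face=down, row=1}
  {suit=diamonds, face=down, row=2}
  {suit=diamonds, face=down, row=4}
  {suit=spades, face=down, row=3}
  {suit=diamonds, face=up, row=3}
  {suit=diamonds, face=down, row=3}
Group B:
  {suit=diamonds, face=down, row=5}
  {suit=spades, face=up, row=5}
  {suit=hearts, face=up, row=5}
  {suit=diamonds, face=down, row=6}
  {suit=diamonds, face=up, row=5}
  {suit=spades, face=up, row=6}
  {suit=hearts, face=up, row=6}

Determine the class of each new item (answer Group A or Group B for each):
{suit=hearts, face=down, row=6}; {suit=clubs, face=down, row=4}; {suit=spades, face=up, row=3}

The classifier is using: row ≤ 4.
{suit=hearts, face=down, row=6} → row = 6 → Group B. {suit=clubs, face=down, row=4} → row = 4 → Group A. {suit=spades, face=up, row=3} → row = 3 → Group A.

Group B, Group A, Group A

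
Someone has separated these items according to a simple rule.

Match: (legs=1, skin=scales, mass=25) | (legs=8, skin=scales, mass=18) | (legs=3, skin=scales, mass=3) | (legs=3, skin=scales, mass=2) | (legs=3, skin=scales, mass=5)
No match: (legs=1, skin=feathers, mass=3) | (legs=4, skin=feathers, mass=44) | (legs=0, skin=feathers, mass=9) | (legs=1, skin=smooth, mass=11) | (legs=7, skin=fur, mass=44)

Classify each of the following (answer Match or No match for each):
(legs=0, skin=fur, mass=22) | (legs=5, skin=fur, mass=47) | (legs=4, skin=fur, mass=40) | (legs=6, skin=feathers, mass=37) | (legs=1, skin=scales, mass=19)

The pattern is that an item is 'Match' exactly when: skin is scales.

No match, No match, No match, No match, Match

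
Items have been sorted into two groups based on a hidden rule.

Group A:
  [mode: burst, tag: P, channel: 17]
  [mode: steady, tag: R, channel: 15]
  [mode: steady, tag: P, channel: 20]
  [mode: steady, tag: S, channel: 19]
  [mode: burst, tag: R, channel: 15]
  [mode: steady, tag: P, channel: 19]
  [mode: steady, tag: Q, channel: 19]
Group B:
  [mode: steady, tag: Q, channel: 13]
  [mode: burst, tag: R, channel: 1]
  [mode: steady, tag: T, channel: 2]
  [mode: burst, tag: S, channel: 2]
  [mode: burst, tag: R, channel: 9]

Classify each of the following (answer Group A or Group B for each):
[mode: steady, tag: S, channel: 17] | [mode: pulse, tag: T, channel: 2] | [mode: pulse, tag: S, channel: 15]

'Group A' ⟺ channel ≥ 15.
[mode: steady, tag: S, channel: 17]: channel = 17, matches → Group A. [mode: pulse, tag: T, channel: 2]: channel = 2, does not fit → Group B. [mode: pulse, tag: S, channel: 15]: channel = 15, matches → Group A.

Group A, Group B, Group A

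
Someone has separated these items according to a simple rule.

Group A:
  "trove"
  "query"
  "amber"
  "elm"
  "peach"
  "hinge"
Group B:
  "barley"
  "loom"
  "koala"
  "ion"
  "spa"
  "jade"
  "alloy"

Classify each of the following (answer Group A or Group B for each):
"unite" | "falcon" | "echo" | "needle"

One predicate separates the groups cleanly: odd length AND contains 'e'.
"unite" → length 5, has 'e' → Group A.
"falcon" → length 6, no 'e' → Group B.
"echo" → length 4, has 'e' → Group B.
"needle" → length 6, has 'e' → Group B.

Group A, Group B, Group B, Group B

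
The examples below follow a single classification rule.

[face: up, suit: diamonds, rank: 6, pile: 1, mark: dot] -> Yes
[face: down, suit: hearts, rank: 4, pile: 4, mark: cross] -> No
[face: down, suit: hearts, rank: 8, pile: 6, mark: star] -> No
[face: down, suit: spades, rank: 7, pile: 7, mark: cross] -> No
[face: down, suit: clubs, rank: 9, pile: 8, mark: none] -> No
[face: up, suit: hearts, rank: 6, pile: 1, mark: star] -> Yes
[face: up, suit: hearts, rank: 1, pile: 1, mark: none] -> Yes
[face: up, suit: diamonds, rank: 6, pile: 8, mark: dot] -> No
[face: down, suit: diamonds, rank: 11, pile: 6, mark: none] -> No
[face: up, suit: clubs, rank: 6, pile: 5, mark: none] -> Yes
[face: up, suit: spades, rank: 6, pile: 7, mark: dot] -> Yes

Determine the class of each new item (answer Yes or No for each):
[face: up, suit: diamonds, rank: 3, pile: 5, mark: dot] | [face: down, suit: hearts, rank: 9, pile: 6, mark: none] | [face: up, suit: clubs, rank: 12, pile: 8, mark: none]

Yes, No, No

Rule: face is up AND pile ≤ 7. This holds for each 'Yes' example and fails for each 'No' one.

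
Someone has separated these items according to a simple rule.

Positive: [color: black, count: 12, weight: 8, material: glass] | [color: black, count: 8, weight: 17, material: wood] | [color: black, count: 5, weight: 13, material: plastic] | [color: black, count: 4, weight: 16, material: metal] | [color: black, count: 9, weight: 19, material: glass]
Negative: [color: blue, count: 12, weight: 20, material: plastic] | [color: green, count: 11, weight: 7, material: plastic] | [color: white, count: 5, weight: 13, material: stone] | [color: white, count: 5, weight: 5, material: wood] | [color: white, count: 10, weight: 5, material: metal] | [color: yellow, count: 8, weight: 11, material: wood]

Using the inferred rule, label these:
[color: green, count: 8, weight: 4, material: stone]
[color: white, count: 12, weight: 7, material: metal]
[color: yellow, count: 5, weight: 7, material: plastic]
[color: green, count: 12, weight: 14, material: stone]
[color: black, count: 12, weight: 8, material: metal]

'Positive' ⟺ color is black.

Negative, Negative, Negative, Negative, Positive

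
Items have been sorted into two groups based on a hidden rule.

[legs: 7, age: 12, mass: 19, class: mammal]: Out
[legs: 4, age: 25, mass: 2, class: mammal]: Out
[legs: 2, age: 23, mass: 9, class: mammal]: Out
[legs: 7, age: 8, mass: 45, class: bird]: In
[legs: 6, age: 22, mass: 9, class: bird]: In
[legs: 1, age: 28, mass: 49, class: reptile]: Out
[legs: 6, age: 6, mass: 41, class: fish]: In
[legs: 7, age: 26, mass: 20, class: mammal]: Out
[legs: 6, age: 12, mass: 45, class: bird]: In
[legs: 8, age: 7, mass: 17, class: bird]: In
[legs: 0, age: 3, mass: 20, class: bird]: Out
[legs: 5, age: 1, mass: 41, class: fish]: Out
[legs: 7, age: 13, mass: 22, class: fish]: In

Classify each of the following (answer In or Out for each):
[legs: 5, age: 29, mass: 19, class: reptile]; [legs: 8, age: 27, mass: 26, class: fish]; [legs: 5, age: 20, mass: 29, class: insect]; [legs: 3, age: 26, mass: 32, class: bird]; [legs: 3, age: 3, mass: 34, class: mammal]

Every 'In' example satisfies: class is not mammal AND legs ≥ 6. None of the 'Out' examples do.
[legs: 5, age: 29, mass: 19, class: reptile] — class is reptile, legs = 5, hence Out. [legs: 8, age: 27, mass: 26, class: fish] — class is fish, legs = 8, hence In. [legs: 5, age: 20, mass: 29, class: insect] — class is insect, legs = 5, hence Out. [legs: 3, age: 26, mass: 32, class: bird] — class is bird, legs = 3, hence Out. [legs: 3, age: 3, mass: 34, class: mammal] — class is mammal, legs = 3, hence Out.

Out, In, Out, Out, Out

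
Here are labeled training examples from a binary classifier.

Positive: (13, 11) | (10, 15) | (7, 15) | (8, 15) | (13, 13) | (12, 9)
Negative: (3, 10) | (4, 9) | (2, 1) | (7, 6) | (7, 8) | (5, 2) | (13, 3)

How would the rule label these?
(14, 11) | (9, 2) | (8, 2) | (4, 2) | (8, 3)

Positive, Negative, Negative, Negative, Negative

Rule: sum ≥ 21. This holds for each 'Positive' example and fails for each 'Negative' one.
(14, 11): 14+11 = 25, matches → Positive.
(9, 2): 9+2 = 11, does not pass → Negative.
(8, 2): 8+2 = 10, does not pass → Negative.
(4, 2): 4+2 = 6, does not pass → Negative.
(8, 3): 8+3 = 11, does not pass → Negative.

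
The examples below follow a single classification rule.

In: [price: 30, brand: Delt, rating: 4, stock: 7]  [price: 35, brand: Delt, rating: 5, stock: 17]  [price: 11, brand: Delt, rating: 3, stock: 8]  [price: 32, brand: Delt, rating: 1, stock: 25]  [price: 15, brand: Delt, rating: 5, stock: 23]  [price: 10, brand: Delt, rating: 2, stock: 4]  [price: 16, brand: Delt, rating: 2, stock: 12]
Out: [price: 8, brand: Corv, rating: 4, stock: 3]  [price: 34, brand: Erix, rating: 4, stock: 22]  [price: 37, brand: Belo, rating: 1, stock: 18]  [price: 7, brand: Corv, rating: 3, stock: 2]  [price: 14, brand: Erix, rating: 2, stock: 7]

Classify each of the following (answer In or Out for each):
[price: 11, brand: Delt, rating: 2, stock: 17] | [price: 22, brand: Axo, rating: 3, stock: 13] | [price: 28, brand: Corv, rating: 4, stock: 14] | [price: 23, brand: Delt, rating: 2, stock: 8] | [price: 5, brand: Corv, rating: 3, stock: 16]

The distinguishing property — brand is Delt — holds for all the 'In' cases and none of the 'Out' cases.
[price: 11, brand: Delt, rating: 2, stock: 17]: brand is Delt — meets the rule, so In.
[price: 22, brand: Axo, rating: 3, stock: 13]: brand is Axo — doesn't qualify, so Out.
[price: 28, brand: Corv, rating: 4, stock: 14]: brand is Corv — doesn't qualify, so Out.
[price: 23, brand: Delt, rating: 2, stock: 8]: brand is Delt — meets the rule, so In.
[price: 5, brand: Corv, rating: 3, stock: 16]: brand is Corv — doesn't qualify, so Out.

In, Out, Out, In, Out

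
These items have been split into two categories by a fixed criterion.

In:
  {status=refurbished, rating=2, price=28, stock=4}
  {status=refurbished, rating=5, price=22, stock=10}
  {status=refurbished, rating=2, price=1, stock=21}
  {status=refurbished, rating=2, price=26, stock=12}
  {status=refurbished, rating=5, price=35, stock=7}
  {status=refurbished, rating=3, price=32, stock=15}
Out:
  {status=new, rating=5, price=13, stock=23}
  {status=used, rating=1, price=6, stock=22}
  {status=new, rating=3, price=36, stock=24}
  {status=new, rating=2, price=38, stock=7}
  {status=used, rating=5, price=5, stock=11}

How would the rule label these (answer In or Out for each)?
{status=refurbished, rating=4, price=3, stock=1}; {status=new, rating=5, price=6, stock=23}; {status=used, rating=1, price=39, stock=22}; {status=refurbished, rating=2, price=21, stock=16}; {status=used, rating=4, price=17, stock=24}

In, Out, Out, In, Out

'In' ⟺ status is refurbished.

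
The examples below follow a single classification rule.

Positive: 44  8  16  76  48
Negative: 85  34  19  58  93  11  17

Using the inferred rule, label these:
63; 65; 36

The distinguishing property — multiple of 4 — holds for all the 'Positive' cases and none of the 'Negative' cases.

Negative, Negative, Positive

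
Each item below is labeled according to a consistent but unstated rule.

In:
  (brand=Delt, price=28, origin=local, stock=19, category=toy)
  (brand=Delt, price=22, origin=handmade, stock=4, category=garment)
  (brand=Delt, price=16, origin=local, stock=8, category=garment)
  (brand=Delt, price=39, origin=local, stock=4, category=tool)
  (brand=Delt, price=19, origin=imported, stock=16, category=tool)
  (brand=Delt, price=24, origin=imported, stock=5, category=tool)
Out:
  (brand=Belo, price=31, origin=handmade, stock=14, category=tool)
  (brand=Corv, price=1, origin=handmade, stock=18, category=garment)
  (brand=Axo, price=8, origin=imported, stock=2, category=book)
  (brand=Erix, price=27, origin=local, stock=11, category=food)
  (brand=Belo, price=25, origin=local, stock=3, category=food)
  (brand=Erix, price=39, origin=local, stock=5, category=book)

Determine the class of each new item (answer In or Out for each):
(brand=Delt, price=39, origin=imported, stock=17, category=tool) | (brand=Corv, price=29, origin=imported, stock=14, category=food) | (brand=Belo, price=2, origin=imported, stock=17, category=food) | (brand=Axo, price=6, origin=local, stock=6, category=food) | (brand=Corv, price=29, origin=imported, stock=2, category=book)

In, Out, Out, Out, Out

Comparing the two groups points to one rule — brand is Delt.
(brand=Delt, price=39, origin=imported, stock=17, category=tool) → brand is Delt → In. (brand=Corv, price=29, origin=imported, stock=14, category=food) → brand is Corv → Out. (brand=Belo, price=2, origin=imported, stock=17, category=food) → brand is Belo → Out. (brand=Axo, price=6, origin=local, stock=6, category=food) → brand is Axo → Out. (brand=Corv, price=29, origin=imported, stock=2, category=book) → brand is Corv → Out.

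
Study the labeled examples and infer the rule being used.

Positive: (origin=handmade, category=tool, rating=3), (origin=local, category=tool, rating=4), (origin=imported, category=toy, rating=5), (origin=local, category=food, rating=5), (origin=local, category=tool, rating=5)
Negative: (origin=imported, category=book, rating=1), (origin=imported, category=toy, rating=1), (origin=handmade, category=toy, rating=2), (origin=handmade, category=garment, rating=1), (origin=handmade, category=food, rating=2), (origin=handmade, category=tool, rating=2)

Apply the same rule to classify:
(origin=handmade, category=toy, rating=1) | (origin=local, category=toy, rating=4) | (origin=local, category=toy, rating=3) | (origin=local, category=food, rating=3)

The simplest hypothesis consistent with all the labels is: rating ≥ 3.
(origin=handmade, category=toy, rating=1): rating = 1 — does not fit, so Negative. (origin=local, category=toy, rating=4): rating = 4 — checks out, so Positive. (origin=local, category=toy, rating=3): rating = 3 — checks out, so Positive. (origin=local, category=food, rating=3): rating = 3 — checks out, so Positive.

Negative, Positive, Positive, Positive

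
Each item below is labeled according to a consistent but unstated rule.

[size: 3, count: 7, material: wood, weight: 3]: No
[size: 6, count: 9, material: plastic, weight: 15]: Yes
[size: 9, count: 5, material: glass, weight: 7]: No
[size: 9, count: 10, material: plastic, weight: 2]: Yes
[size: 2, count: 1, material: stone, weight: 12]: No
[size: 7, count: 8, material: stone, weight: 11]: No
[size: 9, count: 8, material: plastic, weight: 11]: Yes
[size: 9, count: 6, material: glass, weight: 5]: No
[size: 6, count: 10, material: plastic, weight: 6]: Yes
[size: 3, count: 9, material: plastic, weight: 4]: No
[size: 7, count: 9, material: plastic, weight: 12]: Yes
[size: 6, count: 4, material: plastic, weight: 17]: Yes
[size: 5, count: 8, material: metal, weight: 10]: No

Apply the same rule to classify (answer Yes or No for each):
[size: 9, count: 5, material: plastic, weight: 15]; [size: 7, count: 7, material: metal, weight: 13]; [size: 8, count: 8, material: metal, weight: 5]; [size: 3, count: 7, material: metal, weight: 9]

Yes, No, No, No

All 'Yes' examples share one property — material is plastic AND size ≥ 5 — and every 'No' example lacks it.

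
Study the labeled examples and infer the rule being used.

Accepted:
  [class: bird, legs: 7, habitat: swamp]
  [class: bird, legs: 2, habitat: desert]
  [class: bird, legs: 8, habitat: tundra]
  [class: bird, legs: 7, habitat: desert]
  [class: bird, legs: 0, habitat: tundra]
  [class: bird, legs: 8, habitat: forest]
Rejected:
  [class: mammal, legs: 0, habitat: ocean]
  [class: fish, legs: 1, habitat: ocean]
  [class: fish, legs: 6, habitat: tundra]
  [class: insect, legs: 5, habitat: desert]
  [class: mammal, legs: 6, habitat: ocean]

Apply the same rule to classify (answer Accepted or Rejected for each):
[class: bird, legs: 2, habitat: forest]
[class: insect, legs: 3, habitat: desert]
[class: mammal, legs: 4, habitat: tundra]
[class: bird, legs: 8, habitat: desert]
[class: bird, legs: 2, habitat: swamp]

One predicate separates the groups cleanly: class is bird.
[class: bird, legs: 2, habitat: forest] → class is bird → Accepted.
[class: insect, legs: 3, habitat: desert] → class is insect → Rejected.
[class: mammal, legs: 4, habitat: tundra] → class is mammal → Rejected.
[class: bird, legs: 8, habitat: desert] → class is bird → Accepted.
[class: bird, legs: 2, habitat: swamp] → class is bird → Accepted.

Accepted, Rejected, Rejected, Accepted, Accepted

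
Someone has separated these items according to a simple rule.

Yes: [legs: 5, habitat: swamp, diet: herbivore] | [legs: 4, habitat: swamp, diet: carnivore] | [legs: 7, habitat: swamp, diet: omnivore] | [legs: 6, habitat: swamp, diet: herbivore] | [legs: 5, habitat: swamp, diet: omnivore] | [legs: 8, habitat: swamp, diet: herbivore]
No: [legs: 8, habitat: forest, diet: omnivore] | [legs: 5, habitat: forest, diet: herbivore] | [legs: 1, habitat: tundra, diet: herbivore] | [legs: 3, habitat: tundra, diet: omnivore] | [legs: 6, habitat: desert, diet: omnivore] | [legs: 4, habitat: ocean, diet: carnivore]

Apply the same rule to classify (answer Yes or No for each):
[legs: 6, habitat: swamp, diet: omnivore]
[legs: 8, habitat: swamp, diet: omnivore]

Yes, Yes

One predicate separates the groups cleanly: habitat is swamp.
[legs: 6, habitat: swamp, diet: omnivore]: Yes (habitat is swamp). [legs: 8, habitat: swamp, diet: omnivore]: Yes (habitat is swamp).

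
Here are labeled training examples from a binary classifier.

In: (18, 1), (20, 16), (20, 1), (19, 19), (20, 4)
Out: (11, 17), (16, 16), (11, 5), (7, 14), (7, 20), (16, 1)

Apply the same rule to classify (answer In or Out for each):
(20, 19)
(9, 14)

The common property of the 'In' items is: first ≥ 17. No 'Out' item has it.
(20, 19) → first 20 → In. (9, 14) → first 9 → Out.

In, Out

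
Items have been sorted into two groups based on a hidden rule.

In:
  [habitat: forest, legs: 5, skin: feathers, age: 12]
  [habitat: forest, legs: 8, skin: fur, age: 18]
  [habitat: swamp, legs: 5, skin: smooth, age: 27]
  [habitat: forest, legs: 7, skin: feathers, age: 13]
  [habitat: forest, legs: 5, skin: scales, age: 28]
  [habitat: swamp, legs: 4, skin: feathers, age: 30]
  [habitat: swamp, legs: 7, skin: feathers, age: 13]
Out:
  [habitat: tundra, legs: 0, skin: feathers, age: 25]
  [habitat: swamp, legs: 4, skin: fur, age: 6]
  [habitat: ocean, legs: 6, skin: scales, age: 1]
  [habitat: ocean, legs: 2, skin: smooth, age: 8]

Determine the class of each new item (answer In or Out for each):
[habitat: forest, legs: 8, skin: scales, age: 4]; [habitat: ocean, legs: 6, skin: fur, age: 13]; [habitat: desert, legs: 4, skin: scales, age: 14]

Out, In, In

A rule that fits every label: legs ≥ 4 AND age ≥ 8 — true of each 'In' example, false of each 'Out' one.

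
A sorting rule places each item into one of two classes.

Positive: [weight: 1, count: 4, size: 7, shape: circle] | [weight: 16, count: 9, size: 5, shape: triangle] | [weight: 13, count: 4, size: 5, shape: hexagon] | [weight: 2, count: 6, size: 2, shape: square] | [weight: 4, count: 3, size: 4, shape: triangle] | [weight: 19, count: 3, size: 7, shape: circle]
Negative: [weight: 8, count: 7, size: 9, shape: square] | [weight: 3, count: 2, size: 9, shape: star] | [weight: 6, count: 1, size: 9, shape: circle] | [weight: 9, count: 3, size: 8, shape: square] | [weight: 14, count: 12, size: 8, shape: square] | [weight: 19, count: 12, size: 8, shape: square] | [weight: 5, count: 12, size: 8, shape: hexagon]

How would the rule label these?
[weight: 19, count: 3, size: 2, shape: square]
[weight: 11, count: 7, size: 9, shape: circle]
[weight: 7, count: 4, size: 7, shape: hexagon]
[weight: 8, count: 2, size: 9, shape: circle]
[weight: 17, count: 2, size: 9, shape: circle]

A rule that fits every label: size ≤ 7 — true of each 'Positive' example, false of each 'Negative' one.

Positive, Negative, Positive, Negative, Negative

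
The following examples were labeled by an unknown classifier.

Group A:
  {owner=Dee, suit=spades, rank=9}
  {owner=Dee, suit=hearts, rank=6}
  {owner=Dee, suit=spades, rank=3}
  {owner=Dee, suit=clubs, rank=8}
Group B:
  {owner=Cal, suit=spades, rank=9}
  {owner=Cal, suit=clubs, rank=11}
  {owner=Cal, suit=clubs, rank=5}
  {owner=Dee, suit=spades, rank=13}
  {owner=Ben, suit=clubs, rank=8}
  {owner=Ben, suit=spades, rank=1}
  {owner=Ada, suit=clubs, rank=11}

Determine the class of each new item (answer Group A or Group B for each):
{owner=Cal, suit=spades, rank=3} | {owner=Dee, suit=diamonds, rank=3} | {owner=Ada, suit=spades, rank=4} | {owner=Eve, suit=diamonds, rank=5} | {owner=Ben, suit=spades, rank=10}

Group B, Group A, Group B, Group B, Group B

'Group A' ⟺ owner is Dee AND rank ≤ 9.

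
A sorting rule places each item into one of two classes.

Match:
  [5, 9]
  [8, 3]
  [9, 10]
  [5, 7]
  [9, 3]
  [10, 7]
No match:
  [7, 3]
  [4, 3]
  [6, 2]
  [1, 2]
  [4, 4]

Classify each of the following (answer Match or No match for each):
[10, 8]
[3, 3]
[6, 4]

'Match' ⟺ sum ≥ 11.
[10, 8]: 10+8 = 18, matches → Match.
[3, 3]: 3+3 = 6, doesn't qualify → No match.
[6, 4]: 6+4 = 10, doesn't qualify → No match.

Match, No match, No match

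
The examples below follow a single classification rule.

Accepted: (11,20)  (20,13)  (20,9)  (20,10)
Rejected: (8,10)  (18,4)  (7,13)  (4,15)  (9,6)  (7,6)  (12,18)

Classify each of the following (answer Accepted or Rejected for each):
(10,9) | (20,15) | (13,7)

Rejected, Accepted, Rejected

All 'Accepted' examples share one property — max ≥ 20 — and every 'Rejected' example lacks it.
(10,9): max 10 — lacks this property, so Rejected. (20,15): max 20 — checks out, so Accepted. (13,7): max 13 — lacks this property, so Rejected.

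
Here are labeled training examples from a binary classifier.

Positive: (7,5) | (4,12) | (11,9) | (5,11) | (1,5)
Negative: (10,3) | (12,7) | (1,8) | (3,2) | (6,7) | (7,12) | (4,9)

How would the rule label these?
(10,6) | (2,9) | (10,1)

The pattern is that an item is 'Positive' exactly when: sum is even.
Positive: (10,6), since 10+6 = 16.
Negative: (2,9), since 2+9 = 11.
Negative: (10,1), since 10+1 = 11.

Positive, Negative, Negative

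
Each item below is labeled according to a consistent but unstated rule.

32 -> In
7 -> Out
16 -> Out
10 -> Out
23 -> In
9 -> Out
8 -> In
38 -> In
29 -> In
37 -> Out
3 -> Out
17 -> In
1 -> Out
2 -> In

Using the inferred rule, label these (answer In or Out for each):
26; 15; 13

In, Out, Out

Comparing the two groups points to one rule — ≡ 2 (mod 3).
26 → 26 mod 3 = 2 → In.
15 → 15 mod 3 = 0 → Out.
13 → 13 mod 3 = 1 → Out.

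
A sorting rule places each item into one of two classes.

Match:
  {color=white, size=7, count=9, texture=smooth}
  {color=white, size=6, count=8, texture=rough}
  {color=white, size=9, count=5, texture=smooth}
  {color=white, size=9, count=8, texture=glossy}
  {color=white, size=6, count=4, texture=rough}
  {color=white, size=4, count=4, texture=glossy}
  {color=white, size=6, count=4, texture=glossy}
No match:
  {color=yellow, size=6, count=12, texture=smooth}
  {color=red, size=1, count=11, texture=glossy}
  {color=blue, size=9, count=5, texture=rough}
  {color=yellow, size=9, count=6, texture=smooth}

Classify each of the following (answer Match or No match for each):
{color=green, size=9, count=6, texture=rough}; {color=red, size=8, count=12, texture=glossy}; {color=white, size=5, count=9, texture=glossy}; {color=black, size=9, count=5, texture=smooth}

No match, No match, Match, No match

Looking at the examples, the only property every 'Match' case has and every 'No match' case lacks is: color is white.
{color=green, size=9, count=6, texture=rough}: color is green, doesn't qualify → No match. {color=red, size=8, count=12, texture=glossy}: color is red, doesn't qualify → No match. {color=white, size=5, count=9, texture=glossy}: color is white, matches → Match. {color=black, size=9, count=5, texture=smooth}: color is black, doesn't qualify → No match.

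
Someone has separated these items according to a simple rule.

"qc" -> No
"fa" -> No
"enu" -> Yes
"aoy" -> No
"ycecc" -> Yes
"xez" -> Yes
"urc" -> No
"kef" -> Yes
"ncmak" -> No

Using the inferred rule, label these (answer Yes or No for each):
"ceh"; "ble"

Yes, Yes

Rule: contains 'e'. This holds for each 'Yes' example and fails for each 'No' one.
"ceh": Yes (has 'e').
"ble": Yes (has 'e').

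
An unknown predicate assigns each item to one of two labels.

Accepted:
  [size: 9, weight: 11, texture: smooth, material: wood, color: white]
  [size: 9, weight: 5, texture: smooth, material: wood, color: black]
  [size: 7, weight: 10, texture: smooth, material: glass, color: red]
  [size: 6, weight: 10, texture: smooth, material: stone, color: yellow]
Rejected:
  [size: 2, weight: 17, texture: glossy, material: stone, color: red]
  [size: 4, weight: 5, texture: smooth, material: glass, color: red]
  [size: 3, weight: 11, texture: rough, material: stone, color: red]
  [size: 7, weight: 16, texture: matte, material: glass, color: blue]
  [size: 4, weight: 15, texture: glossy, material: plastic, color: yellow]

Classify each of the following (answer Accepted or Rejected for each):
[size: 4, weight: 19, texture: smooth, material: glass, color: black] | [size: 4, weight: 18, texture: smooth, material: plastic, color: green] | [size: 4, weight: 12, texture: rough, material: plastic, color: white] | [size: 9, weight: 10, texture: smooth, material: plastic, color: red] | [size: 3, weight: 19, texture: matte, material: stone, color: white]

Rejected, Rejected, Rejected, Accepted, Rejected

The rule appears to be: texture is smooth AND size ≥ 6.
[size: 4, weight: 19, texture: smooth, material: glass, color: black]: Rejected (texture is smooth, size = 4).
[size: 4, weight: 18, texture: smooth, material: plastic, color: green]: Rejected (texture is smooth, size = 4).
[size: 4, weight: 12, texture: rough, material: plastic, color: white]: Rejected (texture is rough, size = 4).
[size: 9, weight: 10, texture: smooth, material: plastic, color: red]: Accepted (texture is smooth, size = 9).
[size: 3, weight: 19, texture: matte, material: stone, color: white]: Rejected (texture is matte, size = 3).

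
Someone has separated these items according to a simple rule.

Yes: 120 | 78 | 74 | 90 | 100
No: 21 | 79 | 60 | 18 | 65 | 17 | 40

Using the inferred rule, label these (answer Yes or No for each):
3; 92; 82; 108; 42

No, Yes, Yes, Yes, No

The rule appears to be: even AND at least 65.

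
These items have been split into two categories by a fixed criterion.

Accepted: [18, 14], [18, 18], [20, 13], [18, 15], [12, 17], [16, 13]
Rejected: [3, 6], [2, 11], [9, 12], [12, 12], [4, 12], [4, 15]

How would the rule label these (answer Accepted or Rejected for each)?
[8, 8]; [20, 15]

One predicate separates the groups cleanly: sum ≥ 29.
[8, 8]: Rejected (8+8 = 16).
[20, 15]: Accepted (20+15 = 35).

Rejected, Accepted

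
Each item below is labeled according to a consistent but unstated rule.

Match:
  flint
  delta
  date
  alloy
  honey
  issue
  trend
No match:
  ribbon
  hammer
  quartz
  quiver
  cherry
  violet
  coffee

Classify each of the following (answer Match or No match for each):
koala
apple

Match, Match

The classifier is using: length ≤ 5.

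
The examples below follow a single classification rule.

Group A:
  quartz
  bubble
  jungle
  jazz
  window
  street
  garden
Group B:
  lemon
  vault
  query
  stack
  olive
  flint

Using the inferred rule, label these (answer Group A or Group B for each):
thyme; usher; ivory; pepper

Group B, Group B, Group B, Group A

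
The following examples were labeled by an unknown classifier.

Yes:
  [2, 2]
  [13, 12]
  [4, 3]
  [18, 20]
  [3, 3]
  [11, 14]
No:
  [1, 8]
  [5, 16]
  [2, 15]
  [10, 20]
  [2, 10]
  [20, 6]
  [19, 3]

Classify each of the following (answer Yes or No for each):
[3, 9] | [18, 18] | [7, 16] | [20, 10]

No, Yes, No, No

The pattern is that an item is 'Yes' exactly when: |first − second| ≤ 3.
[3, 9] — |3−9| = 6, hence No. [18, 18] — |18−18| = 0, hence Yes. [7, 16] — |7−16| = 9, hence No. [20, 10] — |20−10| = 10, hence No.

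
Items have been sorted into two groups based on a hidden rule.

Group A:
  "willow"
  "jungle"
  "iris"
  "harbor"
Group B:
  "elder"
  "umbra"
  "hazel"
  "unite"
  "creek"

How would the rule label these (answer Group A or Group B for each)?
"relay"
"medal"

Group B, Group B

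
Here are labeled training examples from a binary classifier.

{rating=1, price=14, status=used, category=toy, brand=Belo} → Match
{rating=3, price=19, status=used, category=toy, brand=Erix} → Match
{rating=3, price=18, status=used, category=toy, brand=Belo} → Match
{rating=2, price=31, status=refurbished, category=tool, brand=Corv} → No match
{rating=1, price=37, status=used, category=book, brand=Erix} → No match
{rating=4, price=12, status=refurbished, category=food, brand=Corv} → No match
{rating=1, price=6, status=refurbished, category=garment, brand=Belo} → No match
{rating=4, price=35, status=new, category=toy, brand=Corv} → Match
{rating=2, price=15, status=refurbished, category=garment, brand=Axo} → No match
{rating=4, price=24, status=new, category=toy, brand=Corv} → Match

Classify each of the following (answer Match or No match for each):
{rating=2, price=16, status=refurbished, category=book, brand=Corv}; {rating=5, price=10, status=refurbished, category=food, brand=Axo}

The simplest hypothesis consistent with all the labels is: category is toy.

No match, No match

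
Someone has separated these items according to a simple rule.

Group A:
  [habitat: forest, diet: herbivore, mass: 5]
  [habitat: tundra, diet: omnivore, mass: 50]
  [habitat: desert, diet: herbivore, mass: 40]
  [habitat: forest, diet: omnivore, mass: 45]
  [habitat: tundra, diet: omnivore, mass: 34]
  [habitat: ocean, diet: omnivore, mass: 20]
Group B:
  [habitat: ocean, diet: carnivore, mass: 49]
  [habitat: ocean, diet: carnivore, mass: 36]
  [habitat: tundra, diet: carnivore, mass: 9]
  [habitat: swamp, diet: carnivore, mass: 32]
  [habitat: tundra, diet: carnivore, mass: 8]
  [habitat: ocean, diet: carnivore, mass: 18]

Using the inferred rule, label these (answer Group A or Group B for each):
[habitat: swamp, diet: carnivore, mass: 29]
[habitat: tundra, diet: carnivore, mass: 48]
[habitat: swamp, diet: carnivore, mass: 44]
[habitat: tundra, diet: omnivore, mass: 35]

Group B, Group B, Group B, Group A

Every 'Group A' example satisfies: diet is not carnivore. None of the 'Group B' examples do.
[habitat: swamp, diet: carnivore, mass: 29] — diet is carnivore, hence Group B. [habitat: tundra, diet: carnivore, mass: 48] — diet is carnivore, hence Group B. [habitat: swamp, diet: carnivore, mass: 44] — diet is carnivore, hence Group B. [habitat: tundra, diet: omnivore, mass: 35] — diet is omnivore, hence Group A.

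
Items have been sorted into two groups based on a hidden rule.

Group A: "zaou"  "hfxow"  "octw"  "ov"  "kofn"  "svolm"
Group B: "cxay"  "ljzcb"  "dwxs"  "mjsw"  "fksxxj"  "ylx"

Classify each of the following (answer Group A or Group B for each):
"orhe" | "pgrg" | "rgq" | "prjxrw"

Group A, Group B, Group B, Group B

One predicate separates the groups cleanly: contains 'o'.
"orhe": has 'o' — qualifies, so Group A. "pgrg": no 'o' — lacks this property, so Group B. "rgq": no 'o' — lacks this property, so Group B. "prjxrw": no 'o' — lacks this property, so Group B.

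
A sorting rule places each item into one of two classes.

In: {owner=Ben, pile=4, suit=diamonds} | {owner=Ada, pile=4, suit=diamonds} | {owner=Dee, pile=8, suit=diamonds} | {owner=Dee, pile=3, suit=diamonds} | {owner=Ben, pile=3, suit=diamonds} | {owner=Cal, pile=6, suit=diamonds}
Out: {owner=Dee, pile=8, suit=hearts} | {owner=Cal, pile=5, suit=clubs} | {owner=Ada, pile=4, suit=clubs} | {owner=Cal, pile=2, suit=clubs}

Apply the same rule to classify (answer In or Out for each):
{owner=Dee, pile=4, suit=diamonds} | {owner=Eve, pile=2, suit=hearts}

All 'In' examples share one property — suit is diamonds — and every 'Out' example lacks it.
{owner=Dee, pile=4, suit=diamonds}: suit is diamonds, matches → In.
{owner=Eve, pile=2, suit=hearts}: suit is hearts, fails the rule → Out.

In, Out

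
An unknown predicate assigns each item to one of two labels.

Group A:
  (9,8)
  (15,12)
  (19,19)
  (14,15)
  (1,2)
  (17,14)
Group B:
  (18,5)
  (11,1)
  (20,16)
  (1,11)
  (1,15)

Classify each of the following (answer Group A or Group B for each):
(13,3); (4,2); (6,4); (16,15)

The distinguishing property — |first − second| ≤ 3 — holds for all the 'Group A' cases and none of the 'Group B' cases.

Group B, Group A, Group A, Group A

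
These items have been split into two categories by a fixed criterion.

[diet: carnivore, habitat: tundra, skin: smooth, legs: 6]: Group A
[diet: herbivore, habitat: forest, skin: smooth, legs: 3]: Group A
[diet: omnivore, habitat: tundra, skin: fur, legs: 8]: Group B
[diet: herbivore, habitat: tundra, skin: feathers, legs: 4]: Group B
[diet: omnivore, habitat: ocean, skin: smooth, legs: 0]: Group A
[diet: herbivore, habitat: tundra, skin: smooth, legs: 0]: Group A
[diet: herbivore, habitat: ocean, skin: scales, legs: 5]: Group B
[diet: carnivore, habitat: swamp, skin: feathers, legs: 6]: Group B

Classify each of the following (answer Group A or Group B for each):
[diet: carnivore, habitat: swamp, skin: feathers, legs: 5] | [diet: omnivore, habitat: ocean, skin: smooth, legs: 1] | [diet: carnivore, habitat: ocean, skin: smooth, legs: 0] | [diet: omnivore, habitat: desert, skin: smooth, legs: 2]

Group B, Group A, Group A, Group A

Rule: skin is smooth. This holds for each 'Group A' example and fails for each 'Group B' one.
[diet: carnivore, habitat: swamp, skin: feathers, legs: 5] — skin is feathers, hence Group B.
[diet: omnivore, habitat: ocean, skin: smooth, legs: 1] — skin is smooth, hence Group A.
[diet: carnivore, habitat: ocean, skin: smooth, legs: 0] — skin is smooth, hence Group A.
[diet: omnivore, habitat: desert, skin: smooth, legs: 2] — skin is smooth, hence Group A.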